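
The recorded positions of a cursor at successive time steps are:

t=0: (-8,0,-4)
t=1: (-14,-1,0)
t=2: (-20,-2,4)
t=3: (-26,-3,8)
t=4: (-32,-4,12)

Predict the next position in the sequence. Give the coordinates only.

(-38,-5,16)

Each step adds (-6,-1,+4) to the position.
step 5: (-32,-4,12) + (-6,-1,+4) → (-38,-5,16)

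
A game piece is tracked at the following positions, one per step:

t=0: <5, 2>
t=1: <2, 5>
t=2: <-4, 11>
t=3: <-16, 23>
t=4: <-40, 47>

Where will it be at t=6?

<-184, 191>

The jumps are <-3, +3>, <-6, +6>, <-12, +12>, <-24, +24> — a geometric progression with ratio 2.
step 5: <-40, 47> + <-48, +48> → <-88, 95>
step 6: <-88, 95> + <-96, +96> → <-184, 191>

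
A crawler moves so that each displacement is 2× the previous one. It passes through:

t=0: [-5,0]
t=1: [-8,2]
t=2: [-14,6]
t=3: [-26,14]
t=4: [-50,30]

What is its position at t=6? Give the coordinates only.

The jumps are [-3,+2], [-6,+4], [-12,+8], [-24,+16] — a geometric progression with ratio 2.
step 5: [-50,30] + [-48,+32] → [-98,62]
step 6: [-98,62] + [-96,+64] → [-194,126]

[-194,126]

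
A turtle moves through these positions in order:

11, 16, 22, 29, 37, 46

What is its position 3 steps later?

79

Successive displacements: +5, +6, +7, +8, +9 — each changes by +1.
step 6: 46 + 10 → 56
step 7: 56 + 11 → 67
step 8: 67 + 12 → 79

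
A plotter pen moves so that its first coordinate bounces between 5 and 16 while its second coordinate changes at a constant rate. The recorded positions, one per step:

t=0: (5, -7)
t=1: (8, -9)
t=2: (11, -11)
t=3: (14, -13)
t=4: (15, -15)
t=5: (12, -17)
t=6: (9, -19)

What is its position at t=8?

The first coordinate reflects between 5 and 16, moving 3 per step.
  step 7: 9 → 6
  step 8: 6 → 7
The second coordinate changes by -2 each step: at step 8 it is -23.

(7, -23)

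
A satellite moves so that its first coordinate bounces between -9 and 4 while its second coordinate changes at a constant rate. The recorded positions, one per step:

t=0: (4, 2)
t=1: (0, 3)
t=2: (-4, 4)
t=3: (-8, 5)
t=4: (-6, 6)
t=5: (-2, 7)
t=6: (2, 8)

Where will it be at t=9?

The first coordinate reflects between -9 and 4, moving 4 per step.
  step 7: 2 → 2
  step 8: 2 → -2
  step 9: -2 → -6
The second coordinate changes by +1 each step: at step 9 it is 11.

(-6, 11)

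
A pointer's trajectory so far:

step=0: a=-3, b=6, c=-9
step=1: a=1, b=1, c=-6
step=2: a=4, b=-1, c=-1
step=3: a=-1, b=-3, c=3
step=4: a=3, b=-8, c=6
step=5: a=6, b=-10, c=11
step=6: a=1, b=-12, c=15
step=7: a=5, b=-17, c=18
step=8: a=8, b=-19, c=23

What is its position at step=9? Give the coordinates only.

The moves between consecutive positions are (+4, -5, +3), (+3, -2, +5), (-5, -2, +4), (+4, -5, +3), (+3, -2, +5), (-5, -2, +4), (+4, -5, +3), (+3, -2, +5); they repeat the 3-cycle [(+4, -5, +3), (+3, -2, +5), (-5, -2, +4)].
step 9: apply (-5, -2, +4) → a=3, b=-21, c=27

a=3, b=-21, c=27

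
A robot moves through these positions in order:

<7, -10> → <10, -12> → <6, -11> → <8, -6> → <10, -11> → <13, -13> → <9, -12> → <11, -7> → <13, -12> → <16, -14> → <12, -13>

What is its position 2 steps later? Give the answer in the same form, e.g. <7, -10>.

<16, -13>

The moves between consecutive positions are <+3, -2>, <-4, +1>, <+2, +5>, <+2, -5>, <+3, -2>, <-4, +1>, <+2, +5>, <+2, -5>, <+3, -2>, <-4, +1>; they repeat the 4-cycle [<+3, -2>, <-4, +1>, <+2, +5>, <+2, -5>].
step 11: apply <+2, +5> → <14, -8>
step 12: apply <+2, -5> → <16, -13>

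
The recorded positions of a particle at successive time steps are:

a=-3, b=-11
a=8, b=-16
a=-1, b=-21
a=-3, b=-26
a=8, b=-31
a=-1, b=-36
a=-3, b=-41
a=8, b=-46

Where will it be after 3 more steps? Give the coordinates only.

a=8, b=-61

A: cycles through -3, 8, -1 every 3 steps. Step 10 lands at position 1 of the cycle → 8.
B: linear, -5 per step → -61 at step 10.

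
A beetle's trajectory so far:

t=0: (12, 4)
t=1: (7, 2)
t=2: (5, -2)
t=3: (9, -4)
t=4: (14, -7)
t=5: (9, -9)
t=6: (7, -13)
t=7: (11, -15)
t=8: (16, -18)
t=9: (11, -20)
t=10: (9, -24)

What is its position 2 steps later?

Differencing gives (-5, -2), (-2, -4), (+4, -2), (+5, -3), (-5, -2), (-2, -4), (+4, -2), (+5, -3), (-5, -2), (-2, -4). This is the pattern (-5, -2), (-2, -4), (+4, -2), (+5, -3) repeated.
step 11: apply (+4, -2) → (13, -26)
step 12: apply (+5, -3) → (18, -29)

(18, -29)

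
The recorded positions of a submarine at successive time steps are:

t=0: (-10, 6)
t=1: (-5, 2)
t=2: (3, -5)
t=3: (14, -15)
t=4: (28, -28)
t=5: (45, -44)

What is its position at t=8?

First differences are (+5, -4), (+8, -7), (+11, -10), (+14, -13), (+17, -16); their common second difference is (+3, -3) (constant acceleration).
step 6: (45, -44) + (+20, -19) → (65, -63)
step 7: (65, -63) + (+23, -22) → (88, -85)
step 8: (88, -85) + (+26, -25) → (114, -110)

(114, -110)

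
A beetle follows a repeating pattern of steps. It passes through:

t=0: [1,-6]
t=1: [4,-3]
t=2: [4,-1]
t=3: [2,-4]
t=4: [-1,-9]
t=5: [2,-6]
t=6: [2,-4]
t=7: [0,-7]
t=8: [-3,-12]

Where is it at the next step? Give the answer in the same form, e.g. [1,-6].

[0,-9]

Differencing gives [+3,+3], [+0,+2], [-2,-3], [-3,-5], [+3,+3], [+0,+2], [-2,-3], [-3,-5]. This is the pattern [+3,+3], [+0,+2], [-2,-3], [-3,-5] repeated.
step 9: apply [+3,+3] → [0,-9]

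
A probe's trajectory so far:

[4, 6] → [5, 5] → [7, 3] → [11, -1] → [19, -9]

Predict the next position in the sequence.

[35, -25]

Consecutive displacements [+1, -1], [+2, -2], [+4, -4], [+8, -8] scale by a factor of 2 each step.
step 5: [19, -9] + [+16, -16] → [35, -25]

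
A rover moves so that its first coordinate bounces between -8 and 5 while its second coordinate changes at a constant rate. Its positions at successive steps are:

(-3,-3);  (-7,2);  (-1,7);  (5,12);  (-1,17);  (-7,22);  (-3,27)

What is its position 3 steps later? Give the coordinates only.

(-5,42)

The first coordinate reflects between -8 and 5, moving 6 per step.
  step 7: -3 → 3
  step 8: 3 → 1
  step 9: 1 → -5
The second coordinate changes by +5 each step: at step 9 it is 42.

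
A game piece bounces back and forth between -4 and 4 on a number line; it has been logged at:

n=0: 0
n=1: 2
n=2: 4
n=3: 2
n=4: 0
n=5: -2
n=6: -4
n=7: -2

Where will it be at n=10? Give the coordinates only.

4

The value travels 2 per step and bounces off the walls at -4 and 4.
  step 8: -2 → 0
  step 9: 0 → 2
  step 10: 2 → 4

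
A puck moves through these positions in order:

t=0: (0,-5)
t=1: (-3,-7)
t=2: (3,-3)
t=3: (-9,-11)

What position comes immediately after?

(15,5)

The jumps are (-3,-2), (+6,+4), (-12,-8) — a geometric progression with ratio -2.
step 4: (-9,-11) + (+24,+16) → (15,5)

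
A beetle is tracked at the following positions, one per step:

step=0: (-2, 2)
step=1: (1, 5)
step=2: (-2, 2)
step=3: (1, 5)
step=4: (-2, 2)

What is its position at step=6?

Consecutive displacements (+3, +3), (-3, -3), (+3, +3), (-3, -3) scale by a factor of -1 each step.
step 5: (-2, 2) + (+3, +3) → (1, 5)
step 6: (1, 5) + (-3, -3) → (-2, 2)

(-2, 2)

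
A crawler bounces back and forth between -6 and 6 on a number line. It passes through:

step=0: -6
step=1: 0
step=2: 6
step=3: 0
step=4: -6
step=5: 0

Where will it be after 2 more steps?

0

The value reflects between -6 and 6, moving 6 per step.
  step 6: 0 → 6
  step 7: 6 → 0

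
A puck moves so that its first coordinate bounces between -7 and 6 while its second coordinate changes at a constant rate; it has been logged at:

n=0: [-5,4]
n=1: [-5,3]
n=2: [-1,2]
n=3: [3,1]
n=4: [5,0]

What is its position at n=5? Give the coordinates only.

[1,-1]

The first coordinate travels 4 per step and bounces off the walls at -7 and 6.
  step 5: 5 → 1
The second coordinate changes by -1 each step: at step 5 it is -1.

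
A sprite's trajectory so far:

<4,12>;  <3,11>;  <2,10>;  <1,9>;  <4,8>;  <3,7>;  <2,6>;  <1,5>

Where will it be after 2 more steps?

First: cycles through 4, 3, 2, 1 every 4 steps. Step 9 lands at position 1 of the cycle → 3.
Second: linear, -1 per step → 3 at step 9.

<3,3>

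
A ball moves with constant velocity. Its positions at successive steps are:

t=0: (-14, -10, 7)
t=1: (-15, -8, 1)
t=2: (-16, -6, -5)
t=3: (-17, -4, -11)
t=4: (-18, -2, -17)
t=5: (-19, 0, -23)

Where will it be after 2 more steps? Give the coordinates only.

Constant displacement of (-1, +2, -6) per step.
step 6: (-19, 0, -23) + (-1, +2, -6) → (-20, 2, -29)
step 7: (-20, 2, -29) + (-1, +2, -6) → (-21, 4, -35)

(-21, 4, -35)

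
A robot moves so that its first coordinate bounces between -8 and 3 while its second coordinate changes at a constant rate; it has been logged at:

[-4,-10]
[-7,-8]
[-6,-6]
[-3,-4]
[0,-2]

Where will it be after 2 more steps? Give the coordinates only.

The first coordinate travels 3 per step and bounces off the walls at -8 and 3.
  step 5: 0 → 3
  step 6: 3 → 0
The second coordinate changes by +2 each step: at step 6 it is 2.

[0,2]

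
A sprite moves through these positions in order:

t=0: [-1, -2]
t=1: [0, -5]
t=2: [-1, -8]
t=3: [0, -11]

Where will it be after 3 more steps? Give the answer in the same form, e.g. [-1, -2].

[-1, -20]

First: cycles through -1, 0 every 2 steps. Step 6 lands at position 0 of the cycle → -1.
Second: linear, -3 per step → -20 at step 6.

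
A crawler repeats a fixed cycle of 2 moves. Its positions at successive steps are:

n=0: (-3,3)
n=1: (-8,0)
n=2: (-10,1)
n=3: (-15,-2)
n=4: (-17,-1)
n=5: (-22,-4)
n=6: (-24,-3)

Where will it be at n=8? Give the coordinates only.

Step-to-step displacements: (-5,-3), (-2,+1), (-5,-3), (-2,+1), (-5,-3), (-2,+1) — a repeating cycle of length 2.
step 7: apply (-5,-3) → (-29,-6)
step 8: apply (-2,+1) → (-31,-5)

(-31,-5)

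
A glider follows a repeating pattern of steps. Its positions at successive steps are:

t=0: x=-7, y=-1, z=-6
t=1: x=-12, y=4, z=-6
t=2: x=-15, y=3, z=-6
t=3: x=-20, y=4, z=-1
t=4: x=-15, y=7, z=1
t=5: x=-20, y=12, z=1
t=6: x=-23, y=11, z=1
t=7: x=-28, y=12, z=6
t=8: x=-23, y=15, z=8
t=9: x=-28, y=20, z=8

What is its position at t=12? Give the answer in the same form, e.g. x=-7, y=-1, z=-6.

Differencing gives (-5, +5, +0), (-3, -1, +0), (-5, +1, +5), (+5, +3, +2), (-5, +5, +0), (-3, -1, +0), (-5, +1, +5), (+5, +3, +2), (-5, +5, +0). This is the pattern (-5, +5, +0), (-3, -1, +0), (-5, +1, +5), (+5, +3, +2) repeated.
step 10: apply (-3, -1, +0) → x=-31, y=19, z=8
step 11: apply (-5, +1, +5) → x=-36, y=20, z=13
step 12: apply (+5, +3, +2) → x=-31, y=23, z=15

x=-31, y=23, z=15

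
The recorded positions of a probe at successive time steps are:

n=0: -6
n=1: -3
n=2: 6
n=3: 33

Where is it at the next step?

114

Consecutive displacements +3, +9, +27 scale by a factor of 3 each step.
step 4: 33 + 81 → 114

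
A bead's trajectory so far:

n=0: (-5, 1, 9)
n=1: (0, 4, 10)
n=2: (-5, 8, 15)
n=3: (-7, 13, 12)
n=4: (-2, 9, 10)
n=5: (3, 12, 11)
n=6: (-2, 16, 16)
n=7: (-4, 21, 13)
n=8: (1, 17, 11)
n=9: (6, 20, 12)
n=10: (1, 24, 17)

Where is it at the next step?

Step-to-step displacements: (+5, +3, +1), (-5, +4, +5), (-2, +5, -3), (+5, -4, -2), (+5, +3, +1), (-5, +4, +5), (-2, +5, -3), (+5, -4, -2), (+5, +3, +1), (-5, +4, +5) — a repeating cycle of length 4.
step 11: apply (-2, +5, -3) → (-1, 29, 14)

(-1, 29, 14)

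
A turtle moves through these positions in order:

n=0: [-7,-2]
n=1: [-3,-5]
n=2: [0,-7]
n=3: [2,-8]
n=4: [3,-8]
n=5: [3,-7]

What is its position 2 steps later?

[0,-2]

First differences are [+4,-3], [+3,-2], [+2,-1], [+1,+0], [+0,+1]; their common second difference is [-1,+1] (constant acceleration).
step 6: [3,-7] + [-1,+2] → [2,-5]
step 7: [2,-5] + [-2,+3] → [0,-2]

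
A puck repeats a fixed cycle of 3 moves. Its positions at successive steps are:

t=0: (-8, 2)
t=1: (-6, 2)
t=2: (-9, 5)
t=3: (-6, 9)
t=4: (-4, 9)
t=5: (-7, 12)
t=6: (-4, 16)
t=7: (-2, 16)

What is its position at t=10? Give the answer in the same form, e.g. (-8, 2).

(0, 23)

Differencing gives (+2, +0), (-3, +3), (+3, +4), (+2, +0), (-3, +3), (+3, +4), (+2, +0). This is the pattern (+2, +0), (-3, +3), (+3, +4) repeated.
step 8: apply (-3, +3) → (-5, 19)
step 9: apply (+3, +4) → (-2, 23)
step 10: apply (+2, +0) → (0, 23)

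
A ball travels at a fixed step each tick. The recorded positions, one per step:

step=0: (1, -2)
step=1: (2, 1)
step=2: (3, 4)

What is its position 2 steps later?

Each step adds (+1, +3) to the position.
step 3: (3, 4) + (+1, +3) → (4, 7)
step 4: (4, 7) + (+1, +3) → (5, 10)

(5, 10)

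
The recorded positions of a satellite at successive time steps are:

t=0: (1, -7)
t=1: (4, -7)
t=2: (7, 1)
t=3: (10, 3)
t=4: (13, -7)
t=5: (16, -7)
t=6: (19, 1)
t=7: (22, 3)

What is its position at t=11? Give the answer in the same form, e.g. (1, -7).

(34, 3)

First: linear, +3 per step → 34 at step 11.
Second: cycles through -7, -7, 1, 3 every 4 steps. Step 11 lands at position 3 of the cycle → 3.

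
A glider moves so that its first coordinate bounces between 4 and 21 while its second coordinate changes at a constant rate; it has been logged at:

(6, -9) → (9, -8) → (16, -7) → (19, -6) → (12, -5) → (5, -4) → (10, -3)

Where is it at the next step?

(17, -2)

The first coordinate reflects between 4 and 21, moving 7 per step.
  step 7: 10 → 17
The second coordinate changes by +1 each step: at step 7 it is -2.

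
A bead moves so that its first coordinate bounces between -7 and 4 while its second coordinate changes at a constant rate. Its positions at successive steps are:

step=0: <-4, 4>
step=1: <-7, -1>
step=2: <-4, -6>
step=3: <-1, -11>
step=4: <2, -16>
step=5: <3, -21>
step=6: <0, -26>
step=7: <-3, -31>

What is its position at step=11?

The first coordinate travels 3 per step and bounces off the walls at -7 and 4.
  step 8: -3 → -6
  step 9: -6 → -5
  step 10: -5 → -2
  step 11: -2 → 1
The second coordinate changes by -5 each step: at step 11 it is -51.

<1, -51>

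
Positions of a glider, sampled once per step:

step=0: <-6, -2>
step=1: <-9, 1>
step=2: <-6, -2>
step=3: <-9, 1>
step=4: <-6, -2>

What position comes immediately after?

Consecutive displacements <-3, +3>, <+3, -3>, <-3, +3>, <+3, -3> scale by a factor of -1 each step.
step 5: <-6, -2> + <-3, +3> → <-9, 1>

<-9, 1>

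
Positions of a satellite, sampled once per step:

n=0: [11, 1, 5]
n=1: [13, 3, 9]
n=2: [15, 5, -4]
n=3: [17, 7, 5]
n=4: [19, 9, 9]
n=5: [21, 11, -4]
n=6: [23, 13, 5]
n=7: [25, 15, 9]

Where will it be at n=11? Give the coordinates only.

The first coordinate changes by +2 each step, so at step 11 it is 11 + 11·(2) = 33.
The second coordinate changes by +2 each step, so at step 11 it is 1 + 11·(2) = 23.
The third coordinate repeats the cycle [5, 9, -4] with period 3; step 11 mod 3 = 2, giving -4.

[33, 23, -4]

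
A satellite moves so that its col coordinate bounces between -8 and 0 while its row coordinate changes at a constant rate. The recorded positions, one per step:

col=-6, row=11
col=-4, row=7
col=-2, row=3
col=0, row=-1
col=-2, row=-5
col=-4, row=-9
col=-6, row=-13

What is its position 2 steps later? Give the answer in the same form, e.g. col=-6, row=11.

col=-6, row=-21

The col coordinate reflects between -8 and 0, moving 2 per step.
  step 7: -6 → -8
  step 8: -8 → -6
The row coordinate changes by -4 each step: at step 8 it is -21.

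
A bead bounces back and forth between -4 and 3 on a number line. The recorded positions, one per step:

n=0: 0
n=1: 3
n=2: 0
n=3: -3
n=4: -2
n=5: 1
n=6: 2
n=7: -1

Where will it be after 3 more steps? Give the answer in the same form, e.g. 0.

The value reflects between -4 and 3, moving 3 per step.
  step 8: -1 → -4
  step 9: -4 → -1
  step 10: -1 → 2

2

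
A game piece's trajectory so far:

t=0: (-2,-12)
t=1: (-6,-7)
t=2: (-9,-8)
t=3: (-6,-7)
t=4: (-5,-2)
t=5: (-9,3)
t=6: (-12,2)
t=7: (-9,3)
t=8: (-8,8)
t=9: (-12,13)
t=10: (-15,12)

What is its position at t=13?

Differencing gives (-4,+5), (-3,-1), (+3,+1), (+1,+5), (-4,+5), (-3,-1), (+3,+1), (+1,+5), (-4,+5), (-3,-1). This is the pattern (-4,+5), (-3,-1), (+3,+1), (+1,+5) repeated.
step 11: apply (+3,+1) → (-12,13)
step 12: apply (+1,+5) → (-11,18)
step 13: apply (-4,+5) → (-15,23)

(-15,23)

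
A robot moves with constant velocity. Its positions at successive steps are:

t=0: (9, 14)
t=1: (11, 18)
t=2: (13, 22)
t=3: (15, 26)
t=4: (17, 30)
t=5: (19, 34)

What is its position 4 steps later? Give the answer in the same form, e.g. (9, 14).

(27, 50)

The position changes by (+2, +4) every step.
step 6: (19, 34) + (+2, +4) → (21, 38)
step 7: (21, 38) + (+2, +4) → (23, 42)
step 8: (23, 42) + (+2, +4) → (25, 46)
step 9: (25, 46) + (+2, +4) → (27, 50)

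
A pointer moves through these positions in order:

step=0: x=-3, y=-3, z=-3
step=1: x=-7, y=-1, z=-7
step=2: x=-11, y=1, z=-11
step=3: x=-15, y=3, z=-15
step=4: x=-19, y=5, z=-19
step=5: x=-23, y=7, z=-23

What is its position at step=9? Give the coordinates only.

x=-39, y=15, z=-39

Constant displacement of (-4, +2, -4) per step.
step 6: x=-23, y=7, z=-23 + (-4, +2, -4) → x=-27, y=9, z=-27
step 7: x=-27, y=9, z=-27 + (-4, +2, -4) → x=-31, y=11, z=-31
step 8: x=-31, y=11, z=-31 + (-4, +2, -4) → x=-35, y=13, z=-35
step 9: x=-35, y=13, z=-35 + (-4, +2, -4) → x=-39, y=15, z=-39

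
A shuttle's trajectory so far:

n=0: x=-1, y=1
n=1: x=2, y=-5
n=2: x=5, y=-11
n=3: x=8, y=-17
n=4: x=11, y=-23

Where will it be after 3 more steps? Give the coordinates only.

x=20, y=-41

Each step adds (+3, -6) to the position.
step 5: x=11, y=-23 + (+3, -6) → x=14, y=-29
step 6: x=14, y=-29 + (+3, -6) → x=17, y=-35
step 7: x=17, y=-35 + (+3, -6) → x=20, y=-41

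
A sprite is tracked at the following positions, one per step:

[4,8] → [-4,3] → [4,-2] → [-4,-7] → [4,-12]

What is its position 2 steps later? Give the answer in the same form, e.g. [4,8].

[4,-22]

The first coordinate repeats the cycle [4, -4] with period 2; step 6 mod 2 = 0, giving 4.
The second coordinate changes by -5 each step, so at step 6 it is 8 + 6·(-5) = -22.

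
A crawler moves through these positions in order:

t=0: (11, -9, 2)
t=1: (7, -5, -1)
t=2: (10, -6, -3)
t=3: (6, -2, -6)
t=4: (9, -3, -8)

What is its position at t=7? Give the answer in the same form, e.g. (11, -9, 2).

(4, 4, -16)

Differencing gives (-4, +4, -3), (+3, -1, -2), (-4, +4, -3), (+3, -1, -2). This is the pattern (-4, +4, -3), (+3, -1, -2) repeated.
step 5: apply (-4, +4, -3) → (5, 1, -11)
step 6: apply (+3, -1, -2) → (8, 0, -13)
step 7: apply (-4, +4, -3) → (4, 4, -16)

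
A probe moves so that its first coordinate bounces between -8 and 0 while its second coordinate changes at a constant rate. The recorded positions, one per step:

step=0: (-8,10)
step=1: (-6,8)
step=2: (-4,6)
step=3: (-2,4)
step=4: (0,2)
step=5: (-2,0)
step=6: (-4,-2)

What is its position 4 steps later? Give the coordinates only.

The first coordinate reflects between -8 and 0, moving 2 per step.
  step 7: -4 → -6
  step 8: -6 → -8
  step 9: -8 → -6
  step 10: -6 → -4
The second coordinate changes by -2 each step: at step 10 it is -10.

(-4,-10)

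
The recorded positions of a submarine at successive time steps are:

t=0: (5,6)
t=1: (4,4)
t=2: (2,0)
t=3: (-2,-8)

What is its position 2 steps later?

The jumps are (-1,-2), (-2,-4), (-4,-8) — a geometric progression with ratio 2.
step 4: (-2,-8) + (-8,-16) → (-10,-24)
step 5: (-10,-24) + (-16,-32) → (-26,-56)

(-26,-56)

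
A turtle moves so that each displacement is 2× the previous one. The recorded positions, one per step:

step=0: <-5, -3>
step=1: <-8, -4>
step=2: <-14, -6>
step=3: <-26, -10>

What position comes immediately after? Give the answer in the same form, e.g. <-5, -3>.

<-50, -18>

The jumps are <-3, -1>, <-6, -2>, <-12, -4> — a geometric progression with ratio 2.
step 4: <-26, -10> + <-24, -8> → <-50, -18>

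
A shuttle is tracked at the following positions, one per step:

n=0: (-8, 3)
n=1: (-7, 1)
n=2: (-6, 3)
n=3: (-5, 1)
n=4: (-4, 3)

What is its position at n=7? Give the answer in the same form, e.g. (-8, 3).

The first coordinate changes by +1 each step, so at step 7 it is -8 + 7·(1) = -1.
The second coordinate repeats the cycle [3, 1] with period 2; step 7 mod 2 = 1, giving 1.

(-1, 1)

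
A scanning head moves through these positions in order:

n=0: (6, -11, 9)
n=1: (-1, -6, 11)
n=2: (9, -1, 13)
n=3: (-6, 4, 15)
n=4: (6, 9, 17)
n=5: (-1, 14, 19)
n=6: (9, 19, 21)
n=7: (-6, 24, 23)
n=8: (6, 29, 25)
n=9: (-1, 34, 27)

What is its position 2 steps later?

First: cycles through 6, -1, 9, -6 every 4 steps. Step 11 lands at position 3 of the cycle → -6.
Second: linear, +5 per step → 44 at step 11.
Third: linear, +2 per step → 31 at step 11.

(-6, 44, 31)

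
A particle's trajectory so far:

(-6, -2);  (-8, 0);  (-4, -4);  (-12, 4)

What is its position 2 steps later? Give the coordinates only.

The jumps are (-2, +2), (+4, -4), (-8, +8) — a geometric progression with ratio -2.
step 4: (-12, 4) + (+16, -16) → (4, -12)
step 5: (4, -12) + (-32, +32) → (-28, 20)

(-28, 20)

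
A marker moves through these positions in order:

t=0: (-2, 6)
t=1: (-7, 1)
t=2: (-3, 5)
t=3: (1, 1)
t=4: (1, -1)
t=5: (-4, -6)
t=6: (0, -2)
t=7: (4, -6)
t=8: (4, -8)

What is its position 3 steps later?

(7, -13)

Differencing gives (-5, -5), (+4, +4), (+4, -4), (+0, -2), (-5, -5), (+4, +4), (+4, -4), (+0, -2). This is the pattern (-5, -5), (+4, +4), (+4, -4), (+0, -2) repeated.
step 9: apply (-5, -5) → (-1, -13)
step 10: apply (+4, +4) → (3, -9)
step 11: apply (+4, -4) → (7, -13)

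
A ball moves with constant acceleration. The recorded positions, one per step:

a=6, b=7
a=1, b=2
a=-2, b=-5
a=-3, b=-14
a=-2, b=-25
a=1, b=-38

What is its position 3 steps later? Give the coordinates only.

a=22, b=-89

Taking differences between consecutive positions: (-5, -5), (-3, -7), (-1, -9), (+1, -11), (+3, -13). These grow by (+2, -2) each step.
step 6: a=1, b=-38 + (+5, -15) → a=6, b=-53
step 7: a=6, b=-53 + (+7, -17) → a=13, b=-70
step 8: a=13, b=-70 + (+9, -19) → a=22, b=-89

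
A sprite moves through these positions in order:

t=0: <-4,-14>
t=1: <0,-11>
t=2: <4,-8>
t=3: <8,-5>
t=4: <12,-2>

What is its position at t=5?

Constant displacement of <+4,+3> per step.
step 5: <12,-2> + <+4,+3> → <16,1>

<16,1>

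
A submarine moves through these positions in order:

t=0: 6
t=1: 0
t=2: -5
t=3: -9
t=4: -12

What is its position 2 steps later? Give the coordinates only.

Taking differences between consecutive positions: -6, -5, -4, -3. These grow by +1 each step.
step 5: -12 − 2 → -14
step 6: -14 − 1 → -15

-15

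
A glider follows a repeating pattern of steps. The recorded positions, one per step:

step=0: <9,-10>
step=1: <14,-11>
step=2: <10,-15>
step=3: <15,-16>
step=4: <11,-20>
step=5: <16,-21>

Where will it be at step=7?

<17,-26>

Step-to-step displacements: <+5,-1>, <-4,-4>, <+5,-1>, <-4,-4>, <+5,-1> — a repeating cycle of length 2.
step 6: apply <-4,-4> → <12,-25>
step 7: apply <+5,-1> → <17,-26>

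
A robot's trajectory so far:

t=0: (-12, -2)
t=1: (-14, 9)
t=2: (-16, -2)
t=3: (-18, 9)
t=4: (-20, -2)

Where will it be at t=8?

The first coordinate changes by -2 each step, so at step 8 it is -12 + 8·(-2) = -28.
The second coordinate repeats the cycle [-2, 9] with period 2; step 8 mod 2 = 0, giving -2.

(-28, -2)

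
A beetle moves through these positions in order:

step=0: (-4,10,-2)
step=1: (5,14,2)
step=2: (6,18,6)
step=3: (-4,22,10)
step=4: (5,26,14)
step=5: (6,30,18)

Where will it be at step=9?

The first coordinate repeats the cycle [-4, 5, 6] with period 3; step 9 mod 3 = 0, giving -4.
The second coordinate changes by +4 each step, so at step 9 it is 10 + 9·(4) = 46.
The third coordinate changes by +4 each step, so at step 9 it is -2 + 9·(4) = 34.

(-4,46,34)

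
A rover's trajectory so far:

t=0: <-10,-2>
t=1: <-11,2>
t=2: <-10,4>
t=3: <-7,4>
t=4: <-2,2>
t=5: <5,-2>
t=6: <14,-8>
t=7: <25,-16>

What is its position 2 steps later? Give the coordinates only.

Taking differences between consecutive positions: <-1,+4>, <+1,+2>, <+3,+0>, <+5,-2>, <+7,-4>, <+9,-6>, <+11,-8>. These grow by <+2,-2> each step.
step 8: <25,-16> + <+13,-10> → <38,-26>
step 9: <38,-26> + <+15,-12> → <53,-38>

<53,-38>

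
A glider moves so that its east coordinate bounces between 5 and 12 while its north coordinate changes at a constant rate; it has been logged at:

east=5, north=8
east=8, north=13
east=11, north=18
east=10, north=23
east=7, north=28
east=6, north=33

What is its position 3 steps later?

east=9, north=48

The east coordinate reflects between 5 and 12, moving 3 per step.
  step 6: 6 → 9
  step 7: 9 → 12
  step 8: 12 → 9
The north coordinate changes by +5 each step: at step 8 it is 48.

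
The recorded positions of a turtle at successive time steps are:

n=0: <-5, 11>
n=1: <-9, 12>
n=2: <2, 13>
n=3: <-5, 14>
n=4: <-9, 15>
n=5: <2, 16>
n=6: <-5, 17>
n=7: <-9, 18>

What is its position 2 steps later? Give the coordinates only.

<-5, 20>

The first coordinate repeats the cycle [-5, -9, 2] with period 3; step 9 mod 3 = 0, giving -5.
The second coordinate changes by +1 each step, so at step 9 it is 11 + 9·(1) = 20.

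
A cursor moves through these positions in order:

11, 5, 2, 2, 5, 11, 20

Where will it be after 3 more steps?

Taking differences between consecutive positions: -6, -3, +0, +3, +6, +9. These grow by +3 each step.
step 7: 20 + 12 → 32
step 8: 32 + 15 → 47
step 9: 47 + 18 → 65

65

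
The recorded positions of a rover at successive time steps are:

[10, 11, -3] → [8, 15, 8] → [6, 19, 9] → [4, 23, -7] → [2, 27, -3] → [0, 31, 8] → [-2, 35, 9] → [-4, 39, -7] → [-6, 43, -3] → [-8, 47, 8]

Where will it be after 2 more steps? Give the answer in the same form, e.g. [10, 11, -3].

The first coordinate changes by -2 each step, so at step 11 it is 10 + 11·(-2) = -12.
The second coordinate changes by +4 each step, so at step 11 it is 11 + 11·(4) = 55.
The third coordinate repeats the cycle [-3, 8, 9, -7] with period 4; step 11 mod 4 = 3, giving -7.

[-12, 55, -7]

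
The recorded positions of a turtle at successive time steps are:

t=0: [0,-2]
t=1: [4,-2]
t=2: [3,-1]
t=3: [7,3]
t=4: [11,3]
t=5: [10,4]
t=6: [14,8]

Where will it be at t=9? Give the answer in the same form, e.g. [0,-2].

[21,13]

The moves between consecutive positions are [+4,+0], [-1,+1], [+4,+4], [+4,+0], [-1,+1], [+4,+4]; they repeat the 3-cycle [[+4,+0], [-1,+1], [+4,+4]].
step 7: apply [+4,+0] → [18,8]
step 8: apply [-1,+1] → [17,9]
step 9: apply [+4,+4] → [21,13]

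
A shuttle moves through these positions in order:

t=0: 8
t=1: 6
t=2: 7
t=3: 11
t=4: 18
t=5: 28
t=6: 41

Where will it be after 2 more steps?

76

First differences are -2, +1, +4, +7, +10, +13; their common second difference is +3 (constant acceleration).
step 7: 41 + 16 → 57
step 8: 57 + 19 → 76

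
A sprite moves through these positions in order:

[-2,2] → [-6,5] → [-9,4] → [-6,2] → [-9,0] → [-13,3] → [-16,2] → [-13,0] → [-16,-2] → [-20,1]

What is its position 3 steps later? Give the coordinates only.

[-23,-4]

The moves between consecutive positions are [-4,+3], [-3,-1], [+3,-2], [-3,-2], [-4,+3], [-3,-1], [+3,-2], [-3,-2], [-4,+3]; they repeat the 4-cycle [[-4,+3], [-3,-1], [+3,-2], [-3,-2]].
step 10: apply [-3,-1] → [-23,0]
step 11: apply [+3,-2] → [-20,-2]
step 12: apply [-3,-2] → [-23,-4]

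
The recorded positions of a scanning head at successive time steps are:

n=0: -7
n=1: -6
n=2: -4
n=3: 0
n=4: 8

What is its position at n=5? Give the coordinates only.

The jumps are +1, +2, +4, +8 — a geometric progression with ratio 2.
step 5: 8 + 16 → 24

24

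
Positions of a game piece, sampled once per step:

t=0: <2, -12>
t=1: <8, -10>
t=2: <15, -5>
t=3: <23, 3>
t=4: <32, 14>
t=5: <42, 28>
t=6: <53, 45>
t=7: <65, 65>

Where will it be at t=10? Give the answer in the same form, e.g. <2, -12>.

<107, 143>

First differences are <+6, +2>, <+7, +5>, <+8, +8>, <+9, +11>, <+10, +14>, <+11, +17>, <+12, +20>; their common second difference is <+1, +3> (constant acceleration).
step 8: <65, 65> + <+13, +23> → <78, 88>
step 9: <78, 88> + <+14, +26> → <92, 114>
step 10: <92, 114> + <+15, +29> → <107, 143>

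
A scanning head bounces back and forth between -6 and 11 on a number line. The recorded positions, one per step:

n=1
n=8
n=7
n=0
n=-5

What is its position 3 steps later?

n=6

The value reflects between -6 and 11, moving 7 per step.
  step 5: -5 → 2
  step 6: 2 → 9
  step 7: 9 → 6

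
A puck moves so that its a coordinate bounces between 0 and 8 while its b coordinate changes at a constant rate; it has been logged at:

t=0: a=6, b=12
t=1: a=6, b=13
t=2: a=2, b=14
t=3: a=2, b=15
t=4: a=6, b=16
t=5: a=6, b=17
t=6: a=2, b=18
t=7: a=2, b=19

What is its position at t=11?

a=2, b=23

The a coordinate reflects between 0 and 8, moving 4 per step.
  step 8: 2 → 6
  step 9: 6 → 6
  step 10: 6 → 2
  step 11: 2 → 2
The b coordinate changes by +1 each step: at step 11 it is 23.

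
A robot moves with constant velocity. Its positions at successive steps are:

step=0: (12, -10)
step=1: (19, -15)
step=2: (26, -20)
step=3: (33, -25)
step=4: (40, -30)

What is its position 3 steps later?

(61, -45)

The position changes by (+7, -5) every step.
step 5: (40, -30) + (+7, -5) → (47, -35)
step 6: (47, -35) + (+7, -5) → (54, -40)
step 7: (54, -40) + (+7, -5) → (61, -45)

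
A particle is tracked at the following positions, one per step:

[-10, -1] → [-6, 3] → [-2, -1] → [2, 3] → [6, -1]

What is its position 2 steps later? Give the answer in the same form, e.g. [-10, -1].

[14, -1]

First: linear, +4 per step → 14 at step 6.
Second: cycles through -1, 3 every 2 steps. Step 6 lands at position 0 of the cycle → -1.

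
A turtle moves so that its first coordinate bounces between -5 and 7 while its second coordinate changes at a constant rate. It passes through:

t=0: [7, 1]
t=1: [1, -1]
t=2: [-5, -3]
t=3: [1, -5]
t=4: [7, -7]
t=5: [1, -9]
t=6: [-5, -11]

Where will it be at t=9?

The first coordinate travels 6 per step and bounces off the walls at -5 and 7.
  step 7: -5 → 1
  step 8: 1 → 7
  step 9: 7 → 1
The second coordinate changes by -2 each step: at step 9 it is -17.

[1, -17]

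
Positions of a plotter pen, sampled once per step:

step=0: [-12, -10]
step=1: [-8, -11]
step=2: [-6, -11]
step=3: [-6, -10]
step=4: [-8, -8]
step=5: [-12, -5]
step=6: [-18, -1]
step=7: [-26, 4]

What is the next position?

Successive displacements: [+4, -1], [+2, +0], [+0, +1], [-2, +2], [-4, +3], [-6, +4], [-8, +5] — each changes by [-2, +1].
step 8: [-26, 4] + [-10, +6] → [-36, 10]

[-36, 10]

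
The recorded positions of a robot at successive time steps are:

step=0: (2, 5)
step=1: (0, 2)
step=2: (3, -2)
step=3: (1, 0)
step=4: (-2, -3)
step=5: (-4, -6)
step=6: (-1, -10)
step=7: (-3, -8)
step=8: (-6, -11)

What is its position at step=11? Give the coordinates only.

The moves between consecutive positions are (-2, -3), (+3, -4), (-2, +2), (-3, -3), (-2, -3), (+3, -4), (-2, +2), (-3, -3); they repeat the 4-cycle [(-2, -3), (+3, -4), (-2, +2), (-3, -3)].
step 9: apply (-2, -3) → (-8, -14)
step 10: apply (+3, -4) → (-5, -18)
step 11: apply (-2, +2) → (-7, -16)

(-7, -16)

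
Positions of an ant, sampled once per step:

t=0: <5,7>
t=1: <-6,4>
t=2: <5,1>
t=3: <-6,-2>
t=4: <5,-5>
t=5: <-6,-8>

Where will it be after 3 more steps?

<5,-17>

First: cycles through 5, -6 every 2 steps. Step 8 lands at position 0 of the cycle → 5.
Second: linear, -3 per step → -17 at step 8.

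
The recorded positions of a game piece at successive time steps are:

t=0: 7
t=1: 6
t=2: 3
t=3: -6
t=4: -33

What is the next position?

-114

The jumps are -1, -3, -9, -27 — a geometric progression with ratio 3.
step 5: -33 − 81 → -114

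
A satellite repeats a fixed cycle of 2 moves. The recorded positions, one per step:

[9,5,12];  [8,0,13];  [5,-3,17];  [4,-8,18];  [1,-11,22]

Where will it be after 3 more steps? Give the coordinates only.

The moves between consecutive positions are [-1,-5,+1], [-3,-3,+4], [-1,-5,+1], [-3,-3,+4]; they repeat the 2-cycle [[-1,-5,+1], [-3,-3,+4]].
step 5: apply [-1,-5,+1] → [0,-16,23]
step 6: apply [-3,-3,+4] → [-3,-19,27]
step 7: apply [-1,-5,+1] → [-4,-24,28]

[-4,-24,28]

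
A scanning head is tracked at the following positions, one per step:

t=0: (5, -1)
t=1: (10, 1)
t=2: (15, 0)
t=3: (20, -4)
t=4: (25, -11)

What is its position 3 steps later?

First differences are (+5, +2), (+5, -1), (+5, -4), (+5, -7); their common second difference is (+0, -3) (constant acceleration).
step 5: (25, -11) + (+5, -10) → (30, -21)
step 6: (30, -21) + (+5, -13) → (35, -34)
step 7: (35, -34) + (+5, -16) → (40, -50)

(40, -50)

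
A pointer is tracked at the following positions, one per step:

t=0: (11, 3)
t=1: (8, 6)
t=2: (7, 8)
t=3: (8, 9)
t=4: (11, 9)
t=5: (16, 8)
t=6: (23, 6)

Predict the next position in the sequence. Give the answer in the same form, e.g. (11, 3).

(32, 3)

Taking differences between consecutive positions: (-3, +3), (-1, +2), (+1, +1), (+3, +0), (+5, -1), (+7, -2). These grow by (+2, -1) each step.
step 7: (23, 6) + (+9, -3) → (32, 3)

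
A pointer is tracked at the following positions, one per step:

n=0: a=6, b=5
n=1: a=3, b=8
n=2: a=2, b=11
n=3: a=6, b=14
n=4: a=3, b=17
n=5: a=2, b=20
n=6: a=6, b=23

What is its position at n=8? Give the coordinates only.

a=2, b=29

A: cycles through 6, 3, 2 every 3 steps. Step 8 lands at position 2 of the cycle → 2.
B: linear, +3 per step → 29 at step 8.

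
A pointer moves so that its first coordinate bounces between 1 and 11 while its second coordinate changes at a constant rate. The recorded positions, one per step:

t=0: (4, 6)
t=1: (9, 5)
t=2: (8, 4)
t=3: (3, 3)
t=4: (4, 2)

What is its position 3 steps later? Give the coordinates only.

(3, -1)

The first coordinate travels 5 per step and bounces off the walls at 1 and 11.
  step 5: 4 → 9
  step 6: 9 → 8
  step 7: 8 → 3
The second coordinate changes by -1 each step: at step 7 it is -1.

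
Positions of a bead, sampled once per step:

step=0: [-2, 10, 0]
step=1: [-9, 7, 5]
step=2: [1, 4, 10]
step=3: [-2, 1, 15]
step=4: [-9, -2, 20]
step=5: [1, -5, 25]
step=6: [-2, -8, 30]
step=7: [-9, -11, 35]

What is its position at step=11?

First: cycles through -2, -9, 1 every 3 steps. Step 11 lands at position 2 of the cycle → 1.
Second: linear, -3 per step → -23 at step 11.
Third: linear, +5 per step → 55 at step 11.

[1, -23, 55]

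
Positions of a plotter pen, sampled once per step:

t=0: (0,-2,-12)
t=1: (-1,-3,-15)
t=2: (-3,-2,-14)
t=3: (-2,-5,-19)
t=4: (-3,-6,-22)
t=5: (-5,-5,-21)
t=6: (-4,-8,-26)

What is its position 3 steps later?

The moves between consecutive positions are (-1,-1,-3), (-2,+1,+1), (+1,-3,-5), (-1,-1,-3), (-2,+1,+1), (+1,-3,-5); they repeat the 3-cycle [(-1,-1,-3), (-2,+1,+1), (+1,-3,-5)].
step 7: apply (-1,-1,-3) → (-5,-9,-29)
step 8: apply (-2,+1,+1) → (-7,-8,-28)
step 9: apply (+1,-3,-5) → (-6,-11,-33)

(-6,-11,-33)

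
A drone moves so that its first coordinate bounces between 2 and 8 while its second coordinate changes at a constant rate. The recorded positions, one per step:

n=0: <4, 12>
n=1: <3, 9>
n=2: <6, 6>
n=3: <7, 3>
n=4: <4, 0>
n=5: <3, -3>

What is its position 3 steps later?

The first coordinate travels 3 per step and bounces off the walls at 2 and 8.
  step 6: 3 → 6
  step 7: 6 → 7
  step 8: 7 → 4
The second coordinate changes by -3 each step: at step 8 it is -12.

<4, -12>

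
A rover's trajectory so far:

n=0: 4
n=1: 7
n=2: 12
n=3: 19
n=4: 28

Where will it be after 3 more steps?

67

First differences are +3, +5, +7, +9; their common second difference is +2 (constant acceleration).
step 5: 28 + 11 → 39
step 6: 39 + 13 → 52
step 7: 52 + 15 → 67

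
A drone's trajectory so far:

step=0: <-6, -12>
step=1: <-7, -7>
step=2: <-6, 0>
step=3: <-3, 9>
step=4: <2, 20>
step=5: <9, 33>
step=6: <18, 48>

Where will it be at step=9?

Taking differences between consecutive positions: <-1, +5>, <+1, +7>, <+3, +9>, <+5, +11>, <+7, +13>, <+9, +15>. These grow by <+2, +2> each step.
step 7: <18, 48> + <+11, +17> → <29, 65>
step 8: <29, 65> + <+13, +19> → <42, 84>
step 9: <42, 84> + <+15, +21> → <57, 105>

<57, 105>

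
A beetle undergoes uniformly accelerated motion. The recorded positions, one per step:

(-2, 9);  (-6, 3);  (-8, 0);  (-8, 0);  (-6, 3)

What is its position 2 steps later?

(4, 18)

Successive displacements: (-4, -6), (-2, -3), (+0, +0), (+2, +3) — each changes by (+2, +3).
step 5: (-6, 3) + (+4, +6) → (-2, 9)
step 6: (-2, 9) + (+6, +9) → (4, 18)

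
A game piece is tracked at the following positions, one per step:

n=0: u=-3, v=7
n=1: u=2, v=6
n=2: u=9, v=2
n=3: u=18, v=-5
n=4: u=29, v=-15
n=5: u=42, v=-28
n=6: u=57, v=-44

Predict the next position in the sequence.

u=74, v=-63

Taking differences between consecutive positions: (+5, -1), (+7, -4), (+9, -7), (+11, -10), (+13, -13), (+15, -16). These grow by (+2, -3) each step.
step 7: u=57, v=-44 + (+17, -19) → u=74, v=-63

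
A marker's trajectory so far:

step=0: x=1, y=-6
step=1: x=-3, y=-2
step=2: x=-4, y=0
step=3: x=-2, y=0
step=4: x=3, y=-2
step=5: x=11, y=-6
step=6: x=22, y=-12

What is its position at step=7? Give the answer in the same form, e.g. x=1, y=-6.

x=36, y=-20

First differences are (-4, +4), (-1, +2), (+2, +0), (+5, -2), (+8, -4), (+11, -6); their common second difference is (+3, -2) (constant acceleration).
step 7: x=22, y=-12 + (+14, -8) → x=36, y=-20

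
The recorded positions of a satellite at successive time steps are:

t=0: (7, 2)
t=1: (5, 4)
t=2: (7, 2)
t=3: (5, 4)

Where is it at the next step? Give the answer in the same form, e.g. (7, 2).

(7, 2)

Step-to-step displacements: (-2, +2), (+2, -2), (-2, +2); each is -1× the previous.
step 4: (5, 4) + (+2, -2) → (7, 2)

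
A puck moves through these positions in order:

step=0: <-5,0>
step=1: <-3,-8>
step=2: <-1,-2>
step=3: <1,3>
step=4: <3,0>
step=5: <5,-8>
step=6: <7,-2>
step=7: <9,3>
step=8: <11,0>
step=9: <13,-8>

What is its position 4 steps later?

<21,-8>

The first coordinate changes by +2 each step, so at step 13 it is -5 + 13·(2) = 21.
The second coordinate repeats the cycle [0, -8, -2, 3] with period 4; step 13 mod 4 = 1, giving -8.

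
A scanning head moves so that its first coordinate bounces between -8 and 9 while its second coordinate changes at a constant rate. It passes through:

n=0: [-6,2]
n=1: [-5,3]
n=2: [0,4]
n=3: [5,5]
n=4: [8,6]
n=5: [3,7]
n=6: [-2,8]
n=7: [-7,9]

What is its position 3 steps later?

The first coordinate travels 5 per step and bounces off the walls at -8 and 9.
  step 8: -7 → -4
  step 9: -4 → 1
  step 10: 1 → 6
The second coordinate changes by +1 each step: at step 10 it is 12.

[6,12]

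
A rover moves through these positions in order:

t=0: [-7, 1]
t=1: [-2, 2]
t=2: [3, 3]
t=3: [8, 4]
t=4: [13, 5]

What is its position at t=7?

Each step adds [+5, +1] to the position.
step 5: [13, 5] + [+5, +1] → [18, 6]
step 6: [18, 6] + [+5, +1] → [23, 7]
step 7: [23, 7] + [+5, +1] → [28, 8]

[28, 8]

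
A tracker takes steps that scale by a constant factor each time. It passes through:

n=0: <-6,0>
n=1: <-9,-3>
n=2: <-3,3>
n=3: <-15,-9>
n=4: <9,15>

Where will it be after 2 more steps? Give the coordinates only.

<57,63>

Step-to-step displacements: <-3,-3>, <+6,+6>, <-12,-12>, <+24,+24>; each is -2× the previous.
step 5: <9,15> + <-48,-48> → <-39,-33>
step 6: <-39,-33> + <+96,+96> → <57,63>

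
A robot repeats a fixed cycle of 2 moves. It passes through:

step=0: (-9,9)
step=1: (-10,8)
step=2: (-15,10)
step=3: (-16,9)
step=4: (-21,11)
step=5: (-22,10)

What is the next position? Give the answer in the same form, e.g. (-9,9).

(-27,12)

The moves between consecutive positions are (-1,-1), (-5,+2), (-1,-1), (-5,+2), (-1,-1); they repeat the 2-cycle [(-1,-1), (-5,+2)].
step 6: apply (-5,+2) → (-27,12)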